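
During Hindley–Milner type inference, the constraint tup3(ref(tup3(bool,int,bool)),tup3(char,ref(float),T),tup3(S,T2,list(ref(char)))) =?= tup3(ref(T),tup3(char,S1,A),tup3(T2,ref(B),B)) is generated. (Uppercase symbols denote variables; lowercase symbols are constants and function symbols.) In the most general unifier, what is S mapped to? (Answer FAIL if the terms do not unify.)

ref(list(ref(char)))

Decompose tup3/3: ref(tup3(bool,int,bool)) =?= ref(T),  tup3(char,ref(float),T) =?= tup3(char,S1,A),  tup3(S,T2,list(ref(char))) =?= tup3(T2,ref(B),B).
Decompose ref/1: tup3(bool,int,bool) =?= T.
Bind T := tup3(bool,int,bool); substituting into the one remaining equation that mentions T gives: tup3(char,ref(float),tup3(bool,int,bool)) =?= tup3(char,S1,A).
Decompose tup3/3: char =?= char,  ref(float) =?= S1,  tup3(bool,int,bool) =?= A.
Delete trivial equation char =?= char.
Bind S1 := ref(float); no other remaining equation mentions S1.
Bind A := tup3(bool,int,bool); no other remaining equation mentions A.
Decompose tup3/3: S =?= T2,  T2 =?= ref(B),  list(ref(char)) =?= B.
Bind S := T2; no other remaining equation mentions S.
Bind T2 := ref(B); no other remaining equation mentions T2. Substituting into the earlier binding gives S := ref(B).
Bind B := list(ref(char)). Substituting into the earlier bindings gives S := ref(list(ref(char))), T2 := ref(list(ref(char))).
MGU = { T := tup3(bool,int,bool), S1 := ref(float), A := tup3(bool,int,bool), S := ref(list(ref(char))), T2 := ref(list(ref(char))), B := list(ref(char)) }, so S := ref(list(ref(char))).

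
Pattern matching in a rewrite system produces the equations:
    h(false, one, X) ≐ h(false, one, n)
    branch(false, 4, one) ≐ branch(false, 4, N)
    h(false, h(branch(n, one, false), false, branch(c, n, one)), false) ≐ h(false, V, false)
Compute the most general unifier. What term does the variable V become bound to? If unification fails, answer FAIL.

h(branch(n, one, false), false, branch(c, n, one))

Decompose h/3: false ≐ false,  one ≐ one,  X ≐ n.
Delete trivial equation false ≐ false.
Delete trivial equation one ≐ one.
Bind X := n; no other remaining equation mentions X.
Decompose branch/3: false ≐ false,  4 ≐ 4,  one ≐ N.
Delete trivial equation false ≐ false.
Delete trivial equation 4 ≐ 4.
Bind N := one; no other remaining equation mentions N.
Decompose h/3: false ≐ false,  h(branch(n, one, false), false, branch(c, n, one)) ≐ V,  false ≐ false.
Delete trivial equation false ≐ false.
Bind V := h(branch(n, one, false), false, branch(c, n, one)); no other remaining equation mentions V.
Delete trivial equation false ≐ false.
MGU = { X ↦ n, N ↦ one, V ↦ h(branch(n, one, false), false, branch(c, n, one)) }, so V ↦ h(branch(n, one, false), false, branch(c, n, one)).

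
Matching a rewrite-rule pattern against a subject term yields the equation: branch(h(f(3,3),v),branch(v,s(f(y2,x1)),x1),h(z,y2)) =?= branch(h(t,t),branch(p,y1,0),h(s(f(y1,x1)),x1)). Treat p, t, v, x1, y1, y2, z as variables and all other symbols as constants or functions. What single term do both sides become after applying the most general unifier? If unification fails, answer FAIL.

Decompose branch/3: h(f(3,3),v) =?= h(t,t),  branch(v,s(f(y2,x1)),x1) =?= branch(p,y1,0),  h(z,y2) =?= h(s(f(y1,x1)),x1).
Decompose h/2: f(3,3) =?= t,  v =?= t.
Bind t := f(3,3); substituting into the one remaining equation that mentions t gives: v =?= f(3,3).
Bind v := f(3,3); substituting into the one remaining equation that mentions v gives: branch(f(3,3),s(f(y2,x1)),x1) =?= branch(p,y1,0).
Decompose branch/3: f(3,3) =?= p,  s(f(y2,x1)) =?= y1,  x1 =?= 0.
Bind p := f(3,3); no other remaining equation mentions p.
Bind y1 := s(f(y2,x1)); substituting into the one remaining equation that mentions y1 gives: h(z,y2) =?= h(s(f(s(f(y2,x1)),x1)),x1).
Bind x1 := 0; substituting into the remaining equation gives: h(z,y2) =?= h(s(f(s(f(y2,0)),0)),0). Substituting into the earlier binding gives y1 := s(f(y2,0)).
Decompose h/2: z =?= s(f(s(f(y2,0)),0)),  y2 =?= 0.
Bind z := s(f(s(f(y2,0)),0)); no other remaining equation mentions z.
Bind y2 := 0. Substituting into the earlier bindings gives y1 := s(f(0,0)), z := s(f(s(f(0,0)),0)).
Applying the MGU to either side gives branch(h(f(3,3),f(3,3)),branch(f(3,3),s(f(0,0)),0),h(s(f(s(f(0,0)),0)),0)).

branch(h(f(3,3),f(3,3)),branch(f(3,3),s(f(0,0)),0),h(s(f(s(f(0,0)),0)),0))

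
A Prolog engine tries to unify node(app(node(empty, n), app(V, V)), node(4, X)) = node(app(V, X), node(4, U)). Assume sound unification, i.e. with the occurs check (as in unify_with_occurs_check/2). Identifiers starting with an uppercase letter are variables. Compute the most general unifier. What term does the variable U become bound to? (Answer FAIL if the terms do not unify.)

app(node(empty, n), node(empty, n))

Decompose node/2: app(node(empty, n), app(V, V)) = app(V, X),  node(4, X) = node(4, U).
Decompose app/2: node(empty, n) = V,  app(V, V) = X.
Bind V := node(empty, n); substituting into the one remaining equation that mentions V gives: app(node(empty, n), node(empty, n)) = X.
Bind X := app(node(empty, n), node(empty, n)); substituting into the remaining equation gives: node(4, app(node(empty, n), node(empty, n))) = node(4, U).
Decompose node/2: 4 = 4,  app(node(empty, n), node(empty, n)) = U.
Delete trivial equation 4 = 4.
Bind U := app(node(empty, n), node(empty, n)).
MGU = { V -> node(empty, n), X -> app(node(empty, n), node(empty, n)), U -> app(node(empty, n), node(empty, n)) }, so U -> app(node(empty, n), node(empty, n)).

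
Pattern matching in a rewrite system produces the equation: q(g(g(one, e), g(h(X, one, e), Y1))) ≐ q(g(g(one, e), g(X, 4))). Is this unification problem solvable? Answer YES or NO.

Decompose q/1: g(g(one, e), g(h(X, one, e), Y1)) ≐ g(g(one, e), g(X, 4)).
Decompose g/2: g(one, e) ≐ g(one, e),  g(h(X, one, e), Y1) ≐ g(X, 4).
Delete trivial equation g(one, e) ≐ g(one, e).
Decompose g/2: h(X, one, e) ≐ X,  Y1 ≐ 4.
Occurs check fails: X occurs in h(X, one, e); the equation X ≐ h(X, one, e) has no finite solution.

NO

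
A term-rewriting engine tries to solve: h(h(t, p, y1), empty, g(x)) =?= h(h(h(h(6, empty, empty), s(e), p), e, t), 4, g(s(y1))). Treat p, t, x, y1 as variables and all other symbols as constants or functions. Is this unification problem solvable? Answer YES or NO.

NO

Decompose h/3: h(t, p, y1) =?= h(h(h(6, empty, empty), s(e), p), e, t),  empty =?= 4,  g(x) =?= g(s(y1)).
Decompose h/3: t =?= h(h(6, empty, empty), s(e), p),  p =?= e,  y1 =?= t.
Bind t := h(h(6, empty, empty), s(e), p); substituting into the one remaining equation that mentions t gives: y1 =?= h(h(6, empty, empty), s(e), p).
Bind p := e; substituting into the one remaining equation that mentions p gives: y1 =?= h(h(6, empty, empty), s(e), e). Substituting into the earlier binding gives t := h(h(6, empty, empty), s(e), e).
Bind y1 := h(h(6, empty, empty), s(e), e); substituting into the one remaining equation that mentions y1 gives: g(x) =?= g(s(h(h(6, empty, empty), s(e), e))).
Clash: constants empty and 4 differ; no unifier exists.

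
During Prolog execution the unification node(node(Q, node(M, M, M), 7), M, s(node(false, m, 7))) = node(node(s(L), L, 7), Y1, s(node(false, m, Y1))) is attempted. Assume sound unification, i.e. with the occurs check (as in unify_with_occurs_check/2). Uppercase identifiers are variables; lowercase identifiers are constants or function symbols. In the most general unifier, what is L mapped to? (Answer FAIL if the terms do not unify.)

node(7, 7, 7)

Decompose node/3: node(Q, node(M, M, M), 7) = node(s(L), L, 7),  M = Y1,  s(node(false, m, 7)) = s(node(false, m, Y1)).
Decompose node/3: Q = s(L),  node(M, M, M) = L,  7 = 7.
Bind Q := s(L); no other remaining equation mentions Q.
Bind L := node(M, M, M); no other remaining equation mentions L. Substituting into the earlier binding gives Q := s(node(M, M, M)).
Delete trivial equation 7 = 7.
Bind M := Y1; no other remaining equation mentions M. Substituting into the earlier bindings gives Q := s(node(Y1, Y1, Y1)), L := node(Y1, Y1, Y1).
Decompose s/1: node(false, m, 7) = node(false, m, Y1).
Decompose node/3: false = false,  m = m,  7 = Y1.
Delete trivial equation false = false.
Delete trivial equation m = m.
Bind Y1 := 7. Substituting into the earlier bindings gives Q := s(node(7, 7, 7)), L := node(7, 7, 7), M := 7.
MGU = { Q = s(node(7, 7, 7)), L = node(7, 7, 7), M = 7, Y1 = 7 }, so L = node(7, 7, 7).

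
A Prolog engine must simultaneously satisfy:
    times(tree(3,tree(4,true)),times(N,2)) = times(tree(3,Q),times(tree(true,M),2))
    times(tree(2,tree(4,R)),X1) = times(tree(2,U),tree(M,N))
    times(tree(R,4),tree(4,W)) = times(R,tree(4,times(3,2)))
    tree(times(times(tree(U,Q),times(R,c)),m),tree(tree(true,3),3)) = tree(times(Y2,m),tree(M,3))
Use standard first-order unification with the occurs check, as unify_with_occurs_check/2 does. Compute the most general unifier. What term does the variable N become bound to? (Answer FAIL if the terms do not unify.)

FAIL

Decompose times/2: tree(3,tree(4,true)) = tree(3,Q),  times(N,2) = times(tree(true,M),2).
Decompose tree/2: 3 = 3,  tree(4,true) = Q.
Delete trivial equation 3 = 3.
Bind Q := tree(4,true); substituting into the one remaining equation that mentions Q gives: tree(times(times(tree(U,tree(4,true)),times(R,c)),m),tree(tree(true,3),3)) = tree(times(Y2,m),tree(M,3)).
Decompose times/2: N = tree(true,M),  2 = 2.
Bind N := tree(true,M); substituting into the one remaining equation that mentions N gives: times(tree(2,tree(4,R)),X1) = times(tree(2,U),tree(M,tree(true,M))).
Delete trivial equation 2 = 2.
Decompose times/2: tree(2,tree(4,R)) = tree(2,U),  X1 = tree(M,tree(true,M)).
Decompose tree/2: 2 = 2,  tree(4,R) = U.
Delete trivial equation 2 = 2.
Bind U := tree(4,R); substituting into the one remaining equation that mentions U gives: tree(times(times(tree(tree(4,R),tree(4,true)),times(R,c)),m),tree(tree(true,3),3)) = tree(times(Y2,m),tree(M,3)).
Bind X1 := tree(M,tree(true,M)); no other remaining equation mentions X1.
Decompose times/2: tree(R,4) = R,  tree(4,W) = tree(4,times(3,2)).
Occurs check fails: R occurs in tree(R,4); the equation R = tree(R,4) has no finite solution.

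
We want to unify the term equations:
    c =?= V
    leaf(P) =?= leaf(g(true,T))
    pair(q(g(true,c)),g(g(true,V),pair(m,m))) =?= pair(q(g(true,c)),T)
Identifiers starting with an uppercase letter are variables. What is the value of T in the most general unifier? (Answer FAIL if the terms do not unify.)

Bind V := c; substituting into the one remaining equation that mentions V gives: pair(q(g(true,c)),g(g(true,c),pair(m,m))) =?= pair(q(g(true,c)),T).
Decompose leaf/1: P =?= g(true,T).
Bind P := g(true,T); no other remaining equation mentions P.
Decompose pair/2: q(g(true,c)) =?= q(g(true,c)),  g(g(true,c),pair(m,m)) =?= T.
Delete trivial equation q(g(true,c)) =?= q(g(true,c)).
Bind T := g(g(true,c),pair(m,m)). Substituting into the earlier binding gives P := g(true,g(g(true,c),pair(m,m))).
MGU = { V ↦ c, P ↦ g(true,g(g(true,c),pair(m,m))), T ↦ g(g(true,c),pair(m,m)) }, so T ↦ g(g(true,c),pair(m,m)).

g(g(true,c),pair(m,m))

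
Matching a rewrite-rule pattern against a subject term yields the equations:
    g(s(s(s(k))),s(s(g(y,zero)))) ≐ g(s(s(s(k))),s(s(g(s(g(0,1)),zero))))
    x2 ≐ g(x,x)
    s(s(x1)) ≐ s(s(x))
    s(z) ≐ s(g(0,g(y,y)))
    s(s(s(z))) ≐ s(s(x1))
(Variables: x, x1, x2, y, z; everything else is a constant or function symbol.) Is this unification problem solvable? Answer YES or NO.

Decompose g/2: s(s(s(k))) ≐ s(s(s(k))),  s(s(g(y,zero))) ≐ s(s(g(s(g(0,1)),zero))).
Delete trivial equation s(s(s(k))) ≐ s(s(s(k))).
Decompose s/1: s(g(y,zero)) ≐ s(g(s(g(0,1)),zero)).
Decompose s/1: g(y,zero) ≐ g(s(g(0,1)),zero).
Decompose g/2: y ≐ s(g(0,1)),  zero ≐ zero.
Bind y := s(g(0,1)); substituting into the one remaining equation that mentions y gives: s(z) ≐ s(g(0,g(s(g(0,1)),s(g(0,1))))).
Delete trivial equation zero ≐ zero.
Bind x2 := g(x,x); no other remaining equation mentions x2.
Decompose s/1: s(x1) ≐ s(x).
Decompose s/1: x1 ≐ x.
Bind x1 := x; substituting into the one remaining equation that mentions x1 gives: s(s(s(z))) ≐ s(s(x)).
Decompose s/1: z ≐ g(0,g(s(g(0,1)),s(g(0,1)))).
Bind z := g(0,g(s(g(0,1)),s(g(0,1)))); substituting into the remaining equation gives: s(s(s(g(0,g(s(g(0,1)),s(g(0,1))))))) ≐ s(s(x)).
Decompose s/1: s(s(g(0,g(s(g(0,1)),s(g(0,1)))))) ≐ s(x).
Decompose s/1: s(g(0,g(s(g(0,1)),s(g(0,1))))) ≐ x.
Bind x := s(g(0,g(s(g(0,1)),s(g(0,1))))). Substituting into the earlier bindings gives x2 := g(s(g(0,g(s(g(0,1)),s(g(0,1))))),s(g(0,g(s(g(0,1)),s(g(0,1)))))), x1 := s(g(0,g(s(g(0,1)),s(g(0,1))))).
No equations remain and no clash or occurs-check failure arose, so a unifier exists.

YES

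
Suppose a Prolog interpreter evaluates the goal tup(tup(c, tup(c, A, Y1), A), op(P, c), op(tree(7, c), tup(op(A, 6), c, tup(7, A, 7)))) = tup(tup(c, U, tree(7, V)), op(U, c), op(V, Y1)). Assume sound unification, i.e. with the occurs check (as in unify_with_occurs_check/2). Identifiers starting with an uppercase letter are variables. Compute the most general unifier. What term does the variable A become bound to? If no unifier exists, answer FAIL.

Decompose tup/3: tup(c, tup(c, A, Y1), A) = tup(c, U, tree(7, V)),  op(P, c) = op(U, c),  op(tree(7, c), tup(op(A, 6), c, tup(7, A, 7))) = op(V, Y1).
Decompose tup/3: c = c,  tup(c, A, Y1) = U,  A = tree(7, V).
Delete trivial equation c = c.
Bind U := tup(c, A, Y1); substituting into the one remaining equation that mentions U gives: op(P, c) = op(tup(c, A, Y1), c).
Bind A := tree(7, V); substituting into the remaining equations gives: op(P, c) = op(tup(c, tree(7, V), Y1), c),  op(tree(7, c), tup(op(tree(7, V), 6), c, tup(7, tree(7, V), 7))) = op(V, Y1). Substituting into the earlier binding gives U := tup(c, tree(7, V), Y1).
Decompose op/2: P = tup(c, tree(7, V), Y1),  c = c.
Bind P := tup(c, tree(7, V), Y1); no other remaining equation mentions P.
Delete trivial equation c = c.
Decompose op/2: tree(7, c) = V,  tup(op(tree(7, V), 6), c, tup(7, tree(7, V), 7)) = Y1.
Bind V := tree(7, c); substituting into the remaining equation gives: tup(op(tree(7, tree(7, c)), 6), c, tup(7, tree(7, tree(7, c)), 7)) = Y1. Substituting into the earlier bindings gives U := tup(c, tree(7, tree(7, c)), Y1), A := tree(7, tree(7, c)), P := tup(c, tree(7, tree(7, c)), Y1).
Bind Y1 := tup(op(tree(7, tree(7, c)), 6), c, tup(7, tree(7, tree(7, c)), 7)). Substituting into the earlier bindings gives U := tup(c, tree(7, tree(7, c)), tup(op(tree(7, tree(7, c)), 6), c, tup(7, tree(7, tree(7, c)), 7))), P := tup(c, tree(7, tree(7, c)), tup(op(tree(7, tree(7, c)), 6), c, tup(7, tree(7, tree(7, c)), 7))).
MGU = { U -> tup(c, tree(7, tree(7, c)), tup(op(tree(7, tree(7, c)), 6), c, tup(7, tree(7, tree(7, c)), 7))), A -> tree(7, tree(7, c)), P -> tup(c, tree(7, tree(7, c)), tup(op(tree(7, tree(7, c)), 6), c, tup(7, tree(7, tree(7, c)), 7))), V -> tree(7, c), Y1 -> tup(op(tree(7, tree(7, c)), 6), c, tup(7, tree(7, tree(7, c)), 7)) }, so A -> tree(7, tree(7, c)).

tree(7, tree(7, c))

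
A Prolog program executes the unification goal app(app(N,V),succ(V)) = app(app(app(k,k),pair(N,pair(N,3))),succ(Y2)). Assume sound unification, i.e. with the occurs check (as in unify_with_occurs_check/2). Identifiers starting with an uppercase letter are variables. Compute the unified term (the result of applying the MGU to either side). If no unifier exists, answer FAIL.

app(app(app(k,k),pair(app(k,k),pair(app(k,k),3))),succ(pair(app(k,k),pair(app(k,k),3))))

Decompose app/2: app(N,V) = app(app(k,k),pair(N,pair(N,3))),  succ(V) = succ(Y2).
Decompose app/2: N = app(k,k),  V = pair(N,pair(N,3)).
Bind N := app(k,k); substituting into the one remaining equation that mentions N gives: V = pair(app(k,k),pair(app(k,k),3)).
Bind V := pair(app(k,k),pair(app(k,k),3)); substituting into the remaining equation gives: succ(pair(app(k,k),pair(app(k,k),3))) = succ(Y2).
Decompose succ/1: pair(app(k,k),pair(app(k,k),3)) = Y2.
Bind Y2 := pair(app(k,k),pair(app(k,k),3)).
Applying the MGU to either side gives app(app(app(k,k),pair(app(k,k),pair(app(k,k),3))),succ(pair(app(k,k),pair(app(k,k),3)))).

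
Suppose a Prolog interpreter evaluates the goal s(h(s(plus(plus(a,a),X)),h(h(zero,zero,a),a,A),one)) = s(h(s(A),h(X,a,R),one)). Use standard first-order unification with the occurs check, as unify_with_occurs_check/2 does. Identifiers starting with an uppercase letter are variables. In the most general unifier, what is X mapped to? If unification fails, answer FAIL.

h(zero,zero,a)

Decompose s/1: h(s(plus(plus(a,a),X)),h(h(zero,zero,a),a,A),one) = h(s(A),h(X,a,R),one).
Decompose h/3: s(plus(plus(a,a),X)) = s(A),  h(h(zero,zero,a),a,A) = h(X,a,R),  one = one.
Decompose s/1: plus(plus(a,a),X) = A.
Bind A := plus(plus(a,a),X); substituting into the one remaining equation that mentions A gives: h(h(zero,zero,a),a,plus(plus(a,a),X)) = h(X,a,R).
Decompose h/3: h(zero,zero,a) = X,  a = a,  plus(plus(a,a),X) = R.
Bind X := h(zero,zero,a); substituting into the one remaining equation that mentions X gives: plus(plus(a,a),h(zero,zero,a)) = R. Substituting into the earlier binding gives A := plus(plus(a,a),h(zero,zero,a)).
Delete trivial equation a = a.
Bind R := plus(plus(a,a),h(zero,zero,a)); no other remaining equation mentions R.
Delete trivial equation one = one.
MGU = { A ↦ plus(plus(a,a),h(zero,zero,a)), X ↦ h(zero,zero,a), R ↦ plus(plus(a,a),h(zero,zero,a)) }, so X ↦ h(zero,zero,a).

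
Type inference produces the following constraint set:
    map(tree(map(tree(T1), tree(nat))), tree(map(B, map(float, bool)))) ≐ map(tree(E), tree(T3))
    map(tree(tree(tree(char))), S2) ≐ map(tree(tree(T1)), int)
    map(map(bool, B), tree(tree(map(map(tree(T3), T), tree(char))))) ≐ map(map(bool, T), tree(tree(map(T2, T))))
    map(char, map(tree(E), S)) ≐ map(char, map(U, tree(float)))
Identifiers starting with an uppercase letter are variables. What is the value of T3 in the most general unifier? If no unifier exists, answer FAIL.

Decompose map/2: tree(map(tree(T1), tree(nat))) ≐ tree(E),  tree(map(B, map(float, bool))) ≐ tree(T3).
Decompose tree/1: map(tree(T1), tree(nat)) ≐ E.
Bind E := map(tree(T1), tree(nat)); substituting into the one remaining equation that mentions E gives: map(char, map(tree(map(tree(T1), tree(nat))), S)) ≐ map(char, map(U, tree(float))).
Decompose tree/1: map(B, map(float, bool)) ≐ T3.
Bind T3 := map(B, map(float, bool)); substituting into the one remaining equation that mentions T3 gives: map(map(bool, B), tree(tree(map(map(tree(map(B, map(float, bool))), T), tree(char))))) ≐ map(map(bool, T), tree(tree(map(T2, T)))).
Decompose map/2: tree(tree(tree(char))) ≐ tree(tree(T1)),  S2 ≐ int.
Decompose tree/1: tree(tree(char)) ≐ tree(T1).
Decompose tree/1: tree(char) ≐ T1.
Bind T1 := tree(char); substituting into the one remaining equation that mentions T1 gives: map(char, map(tree(map(tree(tree(char)), tree(nat))), S)) ≐ map(char, map(U, tree(float))). Substituting into the earlier binding gives E := map(tree(tree(char)), tree(nat)).
Bind S2 := int; no other remaining equation mentions S2.
Decompose map/2: map(bool, B) ≐ map(bool, T),  tree(tree(map(map(tree(map(B, map(float, bool))), T), tree(char)))) ≐ tree(tree(map(T2, T))).
Decompose map/2: bool ≐ bool,  B ≐ T.
Delete trivial equation bool ≐ bool.
Bind B := T; substituting into the one remaining equation that mentions B gives: tree(tree(map(map(tree(map(T, map(float, bool))), T), tree(char)))) ≐ tree(tree(map(T2, T))). Substituting into the earlier binding gives T3 := map(T, map(float, bool)).
Decompose tree/1: tree(map(map(tree(map(T, map(float, bool))), T), tree(char))) ≐ tree(map(T2, T)).
Decompose tree/1: map(map(tree(map(T, map(float, bool))), T), tree(char)) ≐ map(T2, T).
Decompose map/2: map(tree(map(T, map(float, bool))), T) ≐ T2,  tree(char) ≐ T.
Bind T2 := map(tree(map(T, map(float, bool))), T); no other remaining equation mentions T2.
Bind T := tree(char); no other remaining equation mentions T. Substituting into the earlier bindings gives T3 := map(tree(char), map(float, bool)), B := tree(char), T2 := map(tree(map(tree(char), map(float, bool))), tree(char)).
Decompose map/2: char ≐ char,  map(tree(map(tree(tree(char)), tree(nat))), S) ≐ map(U, tree(float)).
Delete trivial equation char ≐ char.
Decompose map/2: tree(map(tree(tree(char)), tree(nat))) ≐ U,  S ≐ tree(float).
Bind U := tree(map(tree(tree(char)), tree(nat))); no other remaining equation mentions U.
Bind S := tree(float).
MGU = { E -> map(tree(tree(char)), tree(nat)), T3 -> map(tree(char), map(float, bool)), T1 -> tree(char), S2 -> int, B -> tree(char), T2 -> map(tree(map(tree(char), map(float, bool))), tree(char)), T -> tree(char), U -> tree(map(tree(tree(char)), tree(nat))), S -> tree(float) }, so T3 -> map(tree(char), map(float, bool)).

map(tree(char), map(float, bool))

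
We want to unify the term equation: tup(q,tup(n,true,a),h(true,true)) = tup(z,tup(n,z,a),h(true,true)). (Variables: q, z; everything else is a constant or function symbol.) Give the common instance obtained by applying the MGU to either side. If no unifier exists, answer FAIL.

tup(true,tup(n,true,a),h(true,true))

Decompose tup/3: q = z,  tup(n,true,a) = tup(n,z,a),  h(true,true) = h(true,true).
Bind q := z; no other remaining equation mentions q.
Decompose tup/3: n = n,  true = z,  a = a.
Delete trivial equation n = n.
Bind z := true; no other remaining equation mentions z. Substituting into the earlier binding gives q := true.
Delete trivial equation a = a.
Delete trivial equation h(true,true) = h(true,true).
Applying the MGU to either side gives tup(true,tup(n,true,a),h(true,true)).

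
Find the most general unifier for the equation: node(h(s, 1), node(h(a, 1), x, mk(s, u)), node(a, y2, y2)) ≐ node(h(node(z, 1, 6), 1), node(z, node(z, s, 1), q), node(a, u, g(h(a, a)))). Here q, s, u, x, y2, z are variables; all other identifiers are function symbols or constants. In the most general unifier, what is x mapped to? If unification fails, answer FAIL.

Decompose node/3: h(s, 1) ≐ h(node(z, 1, 6), 1),  node(h(a, 1), x, mk(s, u)) ≐ node(z, node(z, s, 1), q),  node(a, y2, y2) ≐ node(a, u, g(h(a, a))).
Decompose h/2: s ≐ node(z, 1, 6),  1 ≐ 1.
Bind s := node(z, 1, 6); substituting into the one remaining equation that mentions s gives: node(h(a, 1), x, mk(node(z, 1, 6), u)) ≐ node(z, node(z, node(z, 1, 6), 1), q).
Delete trivial equation 1 ≐ 1.
Decompose node/3: h(a, 1) ≐ z,  x ≐ node(z, node(z, 1, 6), 1),  mk(node(z, 1, 6), u) ≐ q.
Bind z := h(a, 1); substituting into the 2 remaining equations that mention z gives: x ≐ node(h(a, 1), node(h(a, 1), 1, 6), 1),  mk(node(h(a, 1), 1, 6), u) ≐ q. Substituting into the earlier binding gives s := node(h(a, 1), 1, 6).
Bind x := node(h(a, 1), node(h(a, 1), 1, 6), 1); no other remaining equation mentions x.
Bind q := mk(node(h(a, 1), 1, 6), u); no other remaining equation mentions q.
Decompose node/3: a ≐ a,  y2 ≐ u,  y2 ≐ g(h(a, a)).
Delete trivial equation a ≐ a.
Bind y2 := u; substituting into the remaining equation gives: u ≐ g(h(a, a)).
Bind u := g(h(a, a)). Substituting into the earlier bindings gives q := mk(node(h(a, 1), 1, 6), g(h(a, a))), y2 := g(h(a, a)).
MGU = { s := node(h(a, 1), 1, 6), z := h(a, 1), x := node(h(a, 1), node(h(a, 1), 1, 6), 1), q := mk(node(h(a, 1), 1, 6), g(h(a, a))), y2 := g(h(a, a)), u := g(h(a, a)) }, so x := node(h(a, 1), node(h(a, 1), 1, 6), 1).

node(h(a, 1), node(h(a, 1), 1, 6), 1)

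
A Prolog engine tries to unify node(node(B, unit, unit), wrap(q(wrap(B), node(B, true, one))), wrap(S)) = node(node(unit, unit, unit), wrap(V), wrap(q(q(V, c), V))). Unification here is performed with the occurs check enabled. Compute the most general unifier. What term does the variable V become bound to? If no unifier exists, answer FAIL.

q(wrap(unit), node(unit, true, one))

Decompose node/3: node(B, unit, unit) = node(unit, unit, unit),  wrap(q(wrap(B), node(B, true, one))) = wrap(V),  wrap(S) = wrap(q(q(V, c), V)).
Decompose node/3: B = unit,  unit = unit,  unit = unit.
Bind B := unit; substituting into the one remaining equation that mentions B gives: wrap(q(wrap(unit), node(unit, true, one))) = wrap(V).
Delete trivial equation unit = unit.
Delete trivial equation unit = unit.
Decompose wrap/1: q(wrap(unit), node(unit, true, one)) = V.
Bind V := q(wrap(unit), node(unit, true, one)); substituting into the remaining equation gives: wrap(S) = wrap(q(q(q(wrap(unit), node(unit, true, one)), c), q(wrap(unit), node(unit, true, one)))).
Decompose wrap/1: S = q(q(q(wrap(unit), node(unit, true, one)), c), q(wrap(unit), node(unit, true, one))).
Bind S := q(q(q(wrap(unit), node(unit, true, one)), c), q(wrap(unit), node(unit, true, one))).
MGU = { B -> unit, V -> q(wrap(unit), node(unit, true, one)), S -> q(q(q(wrap(unit), node(unit, true, one)), c), q(wrap(unit), node(unit, true, one))) }, so V -> q(wrap(unit), node(unit, true, one)).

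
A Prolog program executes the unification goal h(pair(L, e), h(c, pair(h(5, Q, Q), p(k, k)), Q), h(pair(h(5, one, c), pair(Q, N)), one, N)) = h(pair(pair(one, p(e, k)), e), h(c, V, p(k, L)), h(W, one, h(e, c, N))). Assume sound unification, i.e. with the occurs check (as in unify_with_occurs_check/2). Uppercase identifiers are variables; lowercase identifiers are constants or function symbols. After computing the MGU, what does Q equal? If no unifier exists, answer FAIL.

Decompose h/3: pair(L, e) = pair(pair(one, p(e, k)), e),  h(c, pair(h(5, Q, Q), p(k, k)), Q) = h(c, V, p(k, L)),  h(pair(h(5, one, c), pair(Q, N)), one, N) = h(W, one, h(e, c, N)).
Decompose pair/2: L = pair(one, p(e, k)),  e = e.
Bind L := pair(one, p(e, k)); substituting into the one remaining equation that mentions L gives: h(c, pair(h(5, Q, Q), p(k, k)), Q) = h(c, V, p(k, pair(one, p(e, k)))).
Delete trivial equation e = e.
Decompose h/3: c = c,  pair(h(5, Q, Q), p(k, k)) = V,  Q = p(k, pair(one, p(e, k))).
Delete trivial equation c = c.
Bind V := pair(h(5, Q, Q), p(k, k)); no other remaining equation mentions V.
Bind Q := p(k, pair(one, p(e, k))); substituting into the remaining equation gives: h(pair(h(5, one, c), pair(p(k, pair(one, p(e, k))), N)), one, N) = h(W, one, h(e, c, N)). Substituting into the earlier binding gives V := pair(h(5, p(k, pair(one, p(e, k))), p(k, pair(one, p(e, k)))), p(k, k)).
Decompose h/3: pair(h(5, one, c), pair(p(k, pair(one, p(e, k))), N)) = W,  one = one,  N = h(e, c, N).
Bind W := pair(h(5, one, c), pair(p(k, pair(one, p(e, k))), N)); no other remaining equation mentions W.
Delete trivial equation one = one.
Occurs check fails: N occurs in h(e, c, N); the equation N = h(e, c, N) has no finite solution.

FAIL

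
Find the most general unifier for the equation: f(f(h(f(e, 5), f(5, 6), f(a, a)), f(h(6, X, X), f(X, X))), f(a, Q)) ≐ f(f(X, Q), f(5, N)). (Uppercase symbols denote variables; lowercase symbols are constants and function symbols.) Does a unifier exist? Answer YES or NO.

Decompose f/2: f(h(f(e, 5), f(5, 6), f(a, a)), f(h(6, X, X), f(X, X))) ≐ f(X, Q),  f(a, Q) ≐ f(5, N).
Decompose f/2: h(f(e, 5), f(5, 6), f(a, a)) ≐ X,  f(h(6, X, X), f(X, X)) ≐ Q.
Bind X := h(f(e, 5), f(5, 6), f(a, a)); substituting into the one remaining equation that mentions X gives: f(h(6, h(f(e, 5), f(5, 6), f(a, a)), h(f(e, 5), f(5, 6), f(a, a))), f(h(f(e, 5), f(5, 6), f(a, a)), h(f(e, 5), f(5, 6), f(a, a)))) ≐ Q.
Bind Q := f(h(6, h(f(e, 5), f(5, 6), f(a, a)), h(f(e, 5), f(5, 6), f(a, a))), f(h(f(e, 5), f(5, 6), f(a, a)), h(f(e, 5), f(5, 6), f(a, a)))); substituting into the remaining equation gives: f(a, f(h(6, h(f(e, 5), f(5, 6), f(a, a)), h(f(e, 5), f(5, 6), f(a, a))), f(h(f(e, 5), f(5, 6), f(a, a)), h(f(e, 5), f(5, 6), f(a, a))))) ≐ f(5, N).
Decompose f/2: a ≐ 5,  f(h(6, h(f(e, 5), f(5, 6), f(a, a)), h(f(e, 5), f(5, 6), f(a, a))), f(h(f(e, 5), f(5, 6), f(a, a)), h(f(e, 5), f(5, 6), f(a, a)))) ≐ N.
Clash: constants a and 5 differ; no unifier exists.

NO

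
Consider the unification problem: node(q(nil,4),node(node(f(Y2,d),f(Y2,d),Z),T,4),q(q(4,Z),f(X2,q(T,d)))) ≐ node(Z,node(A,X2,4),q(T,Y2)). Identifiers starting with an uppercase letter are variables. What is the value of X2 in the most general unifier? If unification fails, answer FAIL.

q(4,q(nil,4))

Decompose node/3: q(nil,4) ≐ Z,  node(node(f(Y2,d),f(Y2,d),Z),T,4) ≐ node(A,X2,4),  q(q(4,Z),f(X2,q(T,d))) ≐ q(T,Y2).
Bind Z := q(nil,4); substituting into the remaining equations gives: node(node(f(Y2,d),f(Y2,d),q(nil,4)),T,4) ≐ node(A,X2,4),  q(q(4,q(nil,4)),f(X2,q(T,d))) ≐ q(T,Y2).
Decompose node/3: node(f(Y2,d),f(Y2,d),q(nil,4)) ≐ A,  T ≐ X2,  4 ≐ 4.
Bind A := node(f(Y2,d),f(Y2,d),q(nil,4)); no other remaining equation mentions A.
Bind T := X2; substituting into the one remaining equation that mentions T gives: q(q(4,q(nil,4)),f(X2,q(X2,d))) ≐ q(X2,Y2).
Delete trivial equation 4 ≐ 4.
Decompose q/2: q(4,q(nil,4)) ≐ X2,  f(X2,q(X2,d)) ≐ Y2.
Bind X2 := q(4,q(nil,4)); substituting into the remaining equation gives: f(q(4,q(nil,4)),q(q(4,q(nil,4)),d)) ≐ Y2. Substituting into the earlier binding gives T := q(4,q(nil,4)).
Bind Y2 := f(q(4,q(nil,4)),q(q(4,q(nil,4)),d)). Substituting into the earlier binding gives A := node(f(f(q(4,q(nil,4)),q(q(4,q(nil,4)),d)),d),f(f(q(4,q(nil,4)),q(q(4,q(nil,4)),d)),d),q(nil,4)).
MGU = { Z -> q(nil,4), A -> node(f(f(q(4,q(nil,4)),q(q(4,q(nil,4)),d)),d),f(f(q(4,q(nil,4)),q(q(4,q(nil,4)),d)),d),q(nil,4)), T -> q(4,q(nil,4)), X2 -> q(4,q(nil,4)), Y2 -> f(q(4,q(nil,4)),q(q(4,q(nil,4)),d)) }, so X2 -> q(4,q(nil,4)).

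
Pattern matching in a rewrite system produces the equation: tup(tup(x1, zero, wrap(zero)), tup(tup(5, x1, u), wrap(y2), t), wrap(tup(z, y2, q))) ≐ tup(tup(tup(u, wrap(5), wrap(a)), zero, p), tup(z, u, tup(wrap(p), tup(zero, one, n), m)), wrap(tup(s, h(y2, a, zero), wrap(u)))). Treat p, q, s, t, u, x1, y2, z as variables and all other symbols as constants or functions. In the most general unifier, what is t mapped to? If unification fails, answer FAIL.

Decompose tup/3: tup(x1, zero, wrap(zero)) ≐ tup(tup(u, wrap(5), wrap(a)), zero, p),  tup(tup(5, x1, u), wrap(y2), t) ≐ tup(z, u, tup(wrap(p), tup(zero, one, n), m)),  wrap(tup(z, y2, q)) ≐ wrap(tup(s, h(y2, a, zero), wrap(u))).
Decompose tup/3: x1 ≐ tup(u, wrap(5), wrap(a)),  zero ≐ zero,  wrap(zero) ≐ p.
Bind x1 := tup(u, wrap(5), wrap(a)); substituting into the one remaining equation that mentions x1 gives: tup(tup(5, tup(u, wrap(5), wrap(a)), u), wrap(y2), t) ≐ tup(z, u, tup(wrap(p), tup(zero, one, n), m)).
Delete trivial equation zero ≐ zero.
Bind p := wrap(zero); substituting into the one remaining equation that mentions p gives: tup(tup(5, tup(u, wrap(5), wrap(a)), u), wrap(y2), t) ≐ tup(z, u, tup(wrap(wrap(zero)), tup(zero, one, n), m)).
Decompose tup/3: tup(5, tup(u, wrap(5), wrap(a)), u) ≐ z,  wrap(y2) ≐ u,  t ≐ tup(wrap(wrap(zero)), tup(zero, one, n), m).
Bind z := tup(5, tup(u, wrap(5), wrap(a)), u); substituting into the one remaining equation that mentions z gives: wrap(tup(tup(5, tup(u, wrap(5), wrap(a)), u), y2, q)) ≐ wrap(tup(s, h(y2, a, zero), wrap(u))).
Bind u := wrap(y2); substituting into the one remaining equation that mentions u gives: wrap(tup(tup(5, tup(wrap(y2), wrap(5), wrap(a)), wrap(y2)), y2, q)) ≐ wrap(tup(s, h(y2, a, zero), wrap(wrap(y2)))). Substituting into the earlier bindings gives x1 := tup(wrap(y2), wrap(5), wrap(a)), z := tup(5, tup(wrap(y2), wrap(5), wrap(a)), wrap(y2)).
Bind t := tup(wrap(wrap(zero)), tup(zero, one, n), m); no other remaining equation mentions t.
Decompose wrap/1: tup(tup(5, tup(wrap(y2), wrap(5), wrap(a)), wrap(y2)), y2, q) ≐ tup(s, h(y2, a, zero), wrap(wrap(y2))).
Decompose tup/3: tup(5, tup(wrap(y2), wrap(5), wrap(a)), wrap(y2)) ≐ s,  y2 ≐ h(y2, a, zero),  q ≐ wrap(wrap(y2)).
Bind s := tup(5, tup(wrap(y2), wrap(5), wrap(a)), wrap(y2)); no other remaining equation mentions s.
Occurs check fails: y2 occurs in h(y2, a, zero); the equation y2 ≐ h(y2, a, zero) has no finite solution.

FAIL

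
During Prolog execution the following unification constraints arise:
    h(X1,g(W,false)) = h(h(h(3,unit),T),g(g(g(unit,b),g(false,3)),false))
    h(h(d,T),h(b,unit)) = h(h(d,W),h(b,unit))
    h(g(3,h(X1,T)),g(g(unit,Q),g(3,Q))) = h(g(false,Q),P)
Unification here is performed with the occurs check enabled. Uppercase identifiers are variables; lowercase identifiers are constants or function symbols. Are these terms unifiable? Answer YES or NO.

Decompose h/2: X1 = h(h(3,unit),T),  g(W,false) = g(g(g(unit,b),g(false,3)),false).
Bind X1 := h(h(3,unit),T); substituting into the one remaining equation that mentions X1 gives: h(g(3,h(h(h(3,unit),T),T)),g(g(unit,Q),g(3,Q))) = h(g(false,Q),P).
Decompose g/2: W = g(g(unit,b),g(false,3)),  false = false.
Bind W := g(g(unit,b),g(false,3)); substituting into the one remaining equation that mentions W gives: h(h(d,T),h(b,unit)) = h(h(d,g(g(unit,b),g(false,3))),h(b,unit)).
Delete trivial equation false = false.
Decompose h/2: h(d,T) = h(d,g(g(unit,b),g(false,3))),  h(b,unit) = h(b,unit).
Decompose h/2: d = d,  T = g(g(unit,b),g(false,3)).
Delete trivial equation d = d.
Bind T := g(g(unit,b),g(false,3)); substituting into the one remaining equation that mentions T gives: h(g(3,h(h(h(3,unit),g(g(unit,b),g(false,3))),g(g(unit,b),g(false,3)))),g(g(unit,Q),g(3,Q))) = h(g(false,Q),P). Substituting into the earlier binding gives X1 := h(h(3,unit),g(g(unit,b),g(false,3))).
Delete trivial equation h(b,unit) = h(b,unit).
Decompose h/2: g(3,h(h(h(3,unit),g(g(unit,b),g(false,3))),g(g(unit,b),g(false,3)))) = g(false,Q),  g(g(unit,Q),g(3,Q)) = P.
Decompose g/2: 3 = false,  h(h(h(3,unit),g(g(unit,b),g(false,3))),g(g(unit,b),g(false,3))) = Q.
Clash: constants 3 and false differ; no unifier exists.

NO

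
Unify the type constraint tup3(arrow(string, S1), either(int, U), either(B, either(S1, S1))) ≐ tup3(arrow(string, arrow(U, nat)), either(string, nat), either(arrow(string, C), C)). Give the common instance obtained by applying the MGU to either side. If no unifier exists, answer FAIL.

Decompose tup3/3: arrow(string, S1) ≐ arrow(string, arrow(U, nat)),  either(int, U) ≐ either(string, nat),  either(B, either(S1, S1)) ≐ either(arrow(string, C), C).
Decompose arrow/2: string ≐ string,  S1 ≐ arrow(U, nat).
Delete trivial equation string ≐ string.
Bind S1 := arrow(U, nat); substituting into the one remaining equation that mentions S1 gives: either(B, either(arrow(U, nat), arrow(U, nat))) ≐ either(arrow(string, C), C).
Decompose either/2: int ≐ string,  U ≐ nat.
Clash: constants int and string differ; no unifier exists.

FAIL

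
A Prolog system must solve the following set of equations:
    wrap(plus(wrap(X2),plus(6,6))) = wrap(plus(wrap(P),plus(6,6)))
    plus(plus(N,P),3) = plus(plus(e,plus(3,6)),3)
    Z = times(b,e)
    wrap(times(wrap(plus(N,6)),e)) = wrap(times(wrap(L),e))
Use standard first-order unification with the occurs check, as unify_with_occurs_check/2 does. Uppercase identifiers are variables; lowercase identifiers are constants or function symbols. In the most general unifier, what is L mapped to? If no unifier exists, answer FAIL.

plus(e,6)

Decompose wrap/1: plus(wrap(X2),plus(6,6)) = plus(wrap(P),plus(6,6)).
Decompose plus/2: wrap(X2) = wrap(P),  plus(6,6) = plus(6,6).
Decompose wrap/1: X2 = P.
Bind X2 := P; no other remaining equation mentions X2.
Delete trivial equation plus(6,6) = plus(6,6).
Decompose plus/2: plus(N,P) = plus(e,plus(3,6)),  3 = 3.
Decompose plus/2: N = e,  P = plus(3,6).
Bind N := e; substituting into the one remaining equation that mentions N gives: wrap(times(wrap(plus(e,6)),e)) = wrap(times(wrap(L),e)).
Bind P := plus(3,6); no other remaining equation mentions P. Substituting into the earlier binding gives X2 := plus(3,6).
Delete trivial equation 3 = 3.
Bind Z := times(b,e); no other remaining equation mentions Z.
Decompose wrap/1: times(wrap(plus(e,6)),e) = times(wrap(L),e).
Decompose times/2: wrap(plus(e,6)) = wrap(L),  e = e.
Decompose wrap/1: plus(e,6) = L.
Bind L := plus(e,6); no other remaining equation mentions L.
Delete trivial equation e = e.
MGU = { X2 = plus(3,6), N = e, P = plus(3,6), Z = times(b,e), L = plus(e,6) }, so L = plus(e,6).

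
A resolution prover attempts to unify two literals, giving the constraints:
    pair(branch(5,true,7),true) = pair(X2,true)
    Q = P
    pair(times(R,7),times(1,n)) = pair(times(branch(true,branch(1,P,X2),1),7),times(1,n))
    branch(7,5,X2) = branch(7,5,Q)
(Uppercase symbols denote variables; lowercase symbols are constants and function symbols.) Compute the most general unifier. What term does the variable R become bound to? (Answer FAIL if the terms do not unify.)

branch(true,branch(1,branch(5,true,7),branch(5,true,7)),1)

Decompose pair/2: branch(5,true,7) = X2,  true = true.
Bind X2 := branch(5,true,7); substituting into the 2 remaining equations that mention X2 gives: pair(times(R,7),times(1,n)) = pair(times(branch(true,branch(1,P,branch(5,true,7)),1),7),times(1,n)),  branch(7,5,branch(5,true,7)) = branch(7,5,Q).
Delete trivial equation true = true.
Bind Q := P; substituting into the one remaining equation that mentions Q gives: branch(7,5,branch(5,true,7)) = branch(7,5,P).
Decompose pair/2: times(R,7) = times(branch(true,branch(1,P,branch(5,true,7)),1),7),  times(1,n) = times(1,n).
Decompose times/2: R = branch(true,branch(1,P,branch(5,true,7)),1),  7 = 7.
Bind R := branch(true,branch(1,P,branch(5,true,7)),1); no other remaining equation mentions R.
Delete trivial equation 7 = 7.
Delete trivial equation times(1,n) = times(1,n).
Decompose branch/3: 7 = 7,  5 = 5,  branch(5,true,7) = P.
Delete trivial equation 7 = 7.
Delete trivial equation 5 = 5.
Bind P := branch(5,true,7). Substituting into the earlier bindings gives Q := branch(5,true,7), R := branch(true,branch(1,branch(5,true,7),branch(5,true,7)),1).
MGU = { X2 ↦ branch(5,true,7), Q ↦ branch(5,true,7), R ↦ branch(true,branch(1,branch(5,true,7),branch(5,true,7)),1), P ↦ branch(5,true,7) }, so R ↦ branch(true,branch(1,branch(5,true,7),branch(5,true,7)),1).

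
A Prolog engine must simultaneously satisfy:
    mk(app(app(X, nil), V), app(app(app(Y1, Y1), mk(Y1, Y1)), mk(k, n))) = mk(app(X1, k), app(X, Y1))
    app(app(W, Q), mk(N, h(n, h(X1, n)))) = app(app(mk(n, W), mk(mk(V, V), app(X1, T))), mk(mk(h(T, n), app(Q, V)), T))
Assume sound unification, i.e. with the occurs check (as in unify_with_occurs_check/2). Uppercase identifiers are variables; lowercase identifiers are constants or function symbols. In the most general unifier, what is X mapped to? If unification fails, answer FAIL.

Decompose mk/2: app(app(X, nil), V) = app(X1, k),  app(app(app(Y1, Y1), mk(Y1, Y1)), mk(k, n)) = app(X, Y1).
Decompose app/2: app(X, nil) = X1,  V = k.
Bind X1 := app(X, nil); substituting into the one remaining equation that mentions X1 gives: app(app(W, Q), mk(N, h(n, h(app(X, nil), n)))) = app(app(mk(n, W), mk(mk(V, V), app(app(X, nil), T))), mk(mk(h(T, n), app(Q, V)), T)).
Bind V := k; substituting into the one remaining equation that mentions V gives: app(app(W, Q), mk(N, h(n, h(app(X, nil), n)))) = app(app(mk(n, W), mk(mk(k, k), app(app(X, nil), T))), mk(mk(h(T, n), app(Q, k)), T)).
Decompose app/2: app(app(Y1, Y1), mk(Y1, Y1)) = X,  mk(k, n) = Y1.
Bind X := app(app(Y1, Y1), mk(Y1, Y1)); substituting into the one remaining equation that mentions X gives: app(app(W, Q), mk(N, h(n, h(app(app(app(Y1, Y1), mk(Y1, Y1)), nil), n)))) = app(app(mk(n, W), mk(mk(k, k), app(app(app(app(Y1, Y1), mk(Y1, Y1)), nil), T))), mk(mk(h(T, n), app(Q, k)), T)). Substituting into the earlier binding gives X1 := app(app(app(Y1, Y1), mk(Y1, Y1)), nil).
Bind Y1 := mk(k, n); substituting into the remaining equation gives: app(app(W, Q), mk(N, h(n, h(app(app(app(mk(k, n), mk(k, n)), mk(mk(k, n), mk(k, n))), nil), n)))) = app(app(mk(n, W), mk(mk(k, k), app(app(app(app(mk(k, n), mk(k, n)), mk(mk(k, n), mk(k, n))), nil), T))), mk(mk(h(T, n), app(Q, k)), T)). Substituting into the earlier bindings gives X1 := app(app(app(mk(k, n), mk(k, n)), mk(mk(k, n), mk(k, n))), nil), X := app(app(mk(k, n), mk(k, n)), mk(mk(k, n), mk(k, n))).
Decompose app/2: app(W, Q) = app(mk(n, W), mk(mk(k, k), app(app(app(app(mk(k, n), mk(k, n)), mk(mk(k, n), mk(k, n))), nil), T))),  mk(N, h(n, h(app(app(app(mk(k, n), mk(k, n)), mk(mk(k, n), mk(k, n))), nil), n))) = mk(mk(h(T, n), app(Q, k)), T).
Decompose app/2: W = mk(n, W),  Q = mk(mk(k, k), app(app(app(app(mk(k, n), mk(k, n)), mk(mk(k, n), mk(k, n))), nil), T)).
Occurs check fails: W occurs in mk(n, W); the equation W = mk(n, W) has no finite solution.

FAIL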